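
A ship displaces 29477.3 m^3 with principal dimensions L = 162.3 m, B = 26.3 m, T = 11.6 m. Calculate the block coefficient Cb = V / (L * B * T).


Formula: Cb = V / (L * B * T)
Step 1 — L * B * T = 162.3 * 26.3 * 11.6 = 49514.484 m^3
Step 2 — Cb = 29477.3 / 49514.484 ≈ 0.59533 (5 s.f.)

0.59533


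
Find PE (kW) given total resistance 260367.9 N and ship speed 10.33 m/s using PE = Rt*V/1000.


Formula: PE = Rt * V / 1000 (kW)
Step 1 — PE (W) = 260367.9 * 10.33 = 2689600.407 W
Step 2 — PE (kW) = 2689600.407 / 1000 ≈ 2689.6 kW (5 s.f.)

2689.6 kW


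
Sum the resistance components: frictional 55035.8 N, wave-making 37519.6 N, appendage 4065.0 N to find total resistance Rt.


Formula: Rt = Rf + Rw + Ra
Substituting: Rt = 55035.8 + 37519.6 + 4065.0
Result: Rt = 96620.4 N

96620.4 N


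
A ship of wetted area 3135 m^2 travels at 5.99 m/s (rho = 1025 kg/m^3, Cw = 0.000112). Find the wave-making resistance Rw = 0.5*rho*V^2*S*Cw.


Formula: Rw = 0.5 * rho * V^2 * S * Cw
Step 1 — V^2 = 5.99^2 = 35.8801
Step 2 — 0.5 * rho * V^2 = 0.5 * 1025 * 35.8801 = 18388.55125
Step 3 — Rw = 18388.55125 * 3135 * 0.000112 ≈ 6456.6 N (5 s.f.)

6456.6 N


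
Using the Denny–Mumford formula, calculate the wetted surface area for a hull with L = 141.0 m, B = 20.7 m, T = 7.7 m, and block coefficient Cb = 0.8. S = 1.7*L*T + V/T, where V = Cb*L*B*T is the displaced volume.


Formula: S = 1.7*L*T + V/T with V = Cb*L*B*T, i.e. S = L * (1.7*T + Cb*B)
Step 1 — 1.7*T = 1.7 * 7.7 = 13.09 m
Step 2 — Cb*B = 0.8 * 20.7 = 16.56 m
Step 3 — 1.7*T + Cb*B = 13.09 + 16.56 = 29.65 m
Step 4 — S = 141.0 * 29.65 ≈ 4180.6 m^2 (5 s.f.)

4180.6 m^2


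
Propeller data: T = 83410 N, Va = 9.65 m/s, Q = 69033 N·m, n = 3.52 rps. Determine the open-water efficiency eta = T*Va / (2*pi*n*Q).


Formula: eta = T * Va / (2 * pi * n * Q)
Step 1 — numerator = T * Va = 83410 * 9.65 = 804906.5
Step 2 — 2 * pi * n = 2 * pi * 3.52 = 22.116812
Step 3 — denominator = 22.116812 * 69033 = 1526789.88
Step 4 — eta = 804906.5 / 1526789.88 ≈ 0.52719 (5 s.f.)

0.52719


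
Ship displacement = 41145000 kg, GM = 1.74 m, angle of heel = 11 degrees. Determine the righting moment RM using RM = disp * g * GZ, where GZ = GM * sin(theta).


Formula: GZ = GM * sin(theta); RM = disp * g * GZ
Step 1 — GZ = 1.74 * sin(11°) = 1.74 * 0.190809 = 0.332008 m
Step 2 — RM = 41145000 * 9.81 * 0.332008 ≈ 134010000 N·m (5 s.f.)

134010000 N·m


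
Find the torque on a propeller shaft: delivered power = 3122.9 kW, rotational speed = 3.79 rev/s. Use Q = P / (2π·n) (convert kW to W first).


Formula: Q = P_W / (2 * pi * n)
Step 1 — P_W = 3122.9 kW * 1000 = 3122900.0 W
Step 2 — 2 * pi * n = 2 * pi * 3.79 = 23.813272
Step 3 — Q = 3122900.0 / 23.813272 ≈ 131140 N·m (5 s.f.)

131140 N·m


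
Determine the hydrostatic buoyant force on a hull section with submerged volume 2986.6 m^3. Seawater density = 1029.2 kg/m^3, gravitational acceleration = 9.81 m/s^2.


Formula: Fb = rho * g * V
Substituting: Fb = 1029.2 * 9.81 * 2986.6
Intermediate: 1029.2 * 9.81 = 10096.452
Result: Fb = 10096.452 * 2986.6 ≈ 30154000 N (5 s.f.)

30154000 N


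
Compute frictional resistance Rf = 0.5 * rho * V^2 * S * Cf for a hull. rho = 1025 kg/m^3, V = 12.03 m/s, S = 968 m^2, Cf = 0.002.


Formula: Rf = 0.5 * rho * V^2 * S * Cf
Step 1 — V^2 = 12.03^2 = 144.7209
Step 2 — 0.5 * rho * V^2 = 0.5 * 1025 * 144.7209 = 74169.46125
Step 3 — Rf = 74169.46125 * 968 * 0.002 ≈ 143590 N (5 s.f.)

143590 N


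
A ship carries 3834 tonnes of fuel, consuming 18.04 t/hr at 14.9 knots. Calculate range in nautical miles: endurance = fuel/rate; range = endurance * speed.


Formula: endurance = fuel / rate; range = endurance * speed
Step 1 — endurance = 3834 / 18.04 = 212.5277 hours
Step 2 — range = 212.5277 * 14.9 ≈ 3166.7 nautical miles (5 s.f.)

3166.7 NM


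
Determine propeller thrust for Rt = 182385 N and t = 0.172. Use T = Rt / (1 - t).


Formula: T = Rt / (1 - t)
Step 1 — (1 - t) = 1 - 0.172 = 0.828
Step 2 — T = 182385 / 0.828 ≈ 220270 N (5 s.f.)

220270 N


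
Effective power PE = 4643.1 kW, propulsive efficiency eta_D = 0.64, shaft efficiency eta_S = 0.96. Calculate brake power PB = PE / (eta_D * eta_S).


Formula: PB = PE / (eta_D * eta_S)
Step 1 — combined efficiency = eta_D * eta_S = 0.64 * 0.96 = 0.6144
Step 2 — PB = 4643.1 / 0.6144 ≈ 7557.1 kW (5 s.f.)

7557.1 kW


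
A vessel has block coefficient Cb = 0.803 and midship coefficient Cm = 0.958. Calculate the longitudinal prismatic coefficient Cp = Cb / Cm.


Formula: Cp = Cb / Cm
Substituting: Cp = 0.803 / 0.958
Result: Cp ≈ 0.83820 (5 s.f.)

0.83820


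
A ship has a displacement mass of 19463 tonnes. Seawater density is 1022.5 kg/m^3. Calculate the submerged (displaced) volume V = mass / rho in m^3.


Formula: V = mass / rho
Step 1 — convert tonnes to kg: 19463 t * 1000 = 19463000 kg
Step 2 — V = 19463000 / 1022.5 ≈ 19035 m^3 (5 s.f.)

19035 m^3


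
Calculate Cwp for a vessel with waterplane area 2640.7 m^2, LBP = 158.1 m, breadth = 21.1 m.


Formula: Cwp = Aw / (L * B)
Step 1 — L * B = 158.1 * 21.1 = 3335.91 m^2
Step 2 — Cwp = 2640.7 / 3335.91 ≈ 0.79160 (5 s.f.)

0.79160


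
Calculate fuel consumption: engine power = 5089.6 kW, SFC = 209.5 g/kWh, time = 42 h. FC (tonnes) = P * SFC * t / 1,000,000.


Formula: FC (tonnes) = P * SFC * t / 1,000,000
Step 1 — P * SFC * t = 5089.6 * 209.5 * 42 = 44783390.4 g
Step 2 — FC (tonnes) = 44783390.4 / 1,000,000 ≈ 44.783 tonnes (5 s.f.)

44.783 tonnes


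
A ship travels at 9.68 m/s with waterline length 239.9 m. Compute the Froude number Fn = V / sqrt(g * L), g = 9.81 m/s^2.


Formula: Fn = V / sqrt(g * L)
Step 1 — g * L = 9.81 * 239.9 = 2353.419
Step 2 — sqrt(g * L) = sqrt(2353.419) = 48.51205
Step 3 — Fn = 9.68 / 48.51205 ≈ 0.19954 (5 s.f.)

0.19954


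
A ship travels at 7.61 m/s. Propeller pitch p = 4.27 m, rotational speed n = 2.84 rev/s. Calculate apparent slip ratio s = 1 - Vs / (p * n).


Formula: s = 1 - Vs / (p * n)
Step 1 — p * n = 4.27 * 2.84 = 12.1268
Step 2 — Vs / (p*n) = 7.61 / 12.1268 = 0.627536 (6 d.p.)
Step 3 — s = 1 - 0.627536 = 0.372464

0.372464


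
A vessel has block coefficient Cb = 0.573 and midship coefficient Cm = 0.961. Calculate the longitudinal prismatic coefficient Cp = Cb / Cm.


Formula: Cp = Cb / Cm
Substituting: Cp = 0.573 / 0.961
Result: Cp ≈ 0.59625 (5 s.f.)

0.59625


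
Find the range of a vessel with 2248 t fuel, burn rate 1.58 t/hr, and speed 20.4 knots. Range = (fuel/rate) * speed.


Formula: endurance = fuel / rate; range = endurance * speed
Step 1 — endurance = 2248 / 1.58 = 1422.7848 hours
Step 2 — range = 1422.7848 * 20.4 ≈ 29025 nautical miles (5 s.f.)

29025 NM


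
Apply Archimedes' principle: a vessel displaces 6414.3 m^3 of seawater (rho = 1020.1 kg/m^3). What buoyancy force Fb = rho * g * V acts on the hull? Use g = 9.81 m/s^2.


Formula: Fb = rho * g * V
Substituting: Fb = 1020.1 * 9.81 * 6414.3
Intermediate: 1020.1 * 9.81 = 10007.181
Result: Fb = 10007.181 * 6414.3 ≈ 64189000 N (5 s.f.)

64189000 N


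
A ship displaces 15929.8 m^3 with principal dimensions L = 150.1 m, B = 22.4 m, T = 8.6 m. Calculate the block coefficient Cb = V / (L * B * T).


Formula: Cb = V / (L * B * T)
Step 1 — L * B * T = 150.1 * 22.4 * 8.6 = 28915.264 m^3
Step 2 — Cb = 15929.8 / 28915.264 ≈ 0.55091 (5 s.f.)

0.55091


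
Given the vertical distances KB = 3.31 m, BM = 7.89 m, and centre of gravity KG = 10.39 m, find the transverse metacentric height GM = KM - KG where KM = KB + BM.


Formula: GM = KB + BM - KG
Step 1 — KM = KB + BM = 3.31 + 7.89 = 11.2 m
Step 2 — GM = KM - KG = 11.2 - 10.39 = 0.81 m

0.81 m


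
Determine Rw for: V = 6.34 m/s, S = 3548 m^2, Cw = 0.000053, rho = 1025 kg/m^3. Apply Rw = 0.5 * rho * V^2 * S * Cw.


Formula: Rw = 0.5 * rho * V^2 * S * Cw
Step 1 — V^2 = 6.34^2 = 40.1956
Step 2 — 0.5 * rho * V^2 = 0.5 * 1025 * 40.1956 = 20600.245
Step 3 — Rw = 20600.245 * 3548 * 0.000053 ≈ 3873.8 N (5 s.f.)

3873.8 N


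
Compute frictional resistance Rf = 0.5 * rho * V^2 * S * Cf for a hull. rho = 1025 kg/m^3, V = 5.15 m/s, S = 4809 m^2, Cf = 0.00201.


Formula: Rf = 0.5 * rho * V^2 * S * Cf
Step 1 — V^2 = 5.15^2 = 26.5225
Step 2 — 0.5 * rho * V^2 = 0.5 * 1025 * 26.5225 = 13592.78125
Step 3 — Rf = 13592.78125 * 4809 * 0.00201 ≈ 131390 N (5 s.f.)

131390 N


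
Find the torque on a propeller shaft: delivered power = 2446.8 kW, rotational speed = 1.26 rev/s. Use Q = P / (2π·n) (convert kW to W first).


Formula: Q = P_W / (2 * pi * n)
Step 1 — P_W = 2446.8 kW * 1000 = 2446800.0 W
Step 2 — 2 * pi * n = 2 * pi * 1.26 = 7.916813
Step 3 — Q = 2446800.0 / 7.916813 ≈ 309060 N·m (5 s.f.)

309060 N·m


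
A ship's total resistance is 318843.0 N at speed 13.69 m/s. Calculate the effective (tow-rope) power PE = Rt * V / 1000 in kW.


Formula: PE = Rt * V / 1000 (kW)
Step 1 — PE (W) = 318843.0 * 13.69 = 4364960.67 W
Step 2 — PE (kW) = 4364960.67 / 1000 ≈ 4365.0 kW (5 s.f.)

4365.0 kW


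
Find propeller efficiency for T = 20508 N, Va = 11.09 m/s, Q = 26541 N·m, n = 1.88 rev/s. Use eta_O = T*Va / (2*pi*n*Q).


Formula: eta = T * Va / (2 * pi * n * Q)
Step 1 — numerator = T * Va = 20508 * 11.09 = 227433.72
Step 2 — 2 * pi * n = 2 * pi * 1.88 = 11.812388
Step 3 — denominator = 11.812388 * 26541 = 313512.59
Step 4 — eta = 227433.72 / 313512.59 ≈ 0.72544 (5 s.f.)

0.72544


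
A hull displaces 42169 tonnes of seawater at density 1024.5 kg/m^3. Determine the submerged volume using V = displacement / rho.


Formula: V = mass / rho
Step 1 — convert tonnes to kg: 42169 t * 1000 = 42169000 kg
Step 2 — V = 42169000 / 1024.5 ≈ 41161 m^3 (5 s.f.)

41161 m^3


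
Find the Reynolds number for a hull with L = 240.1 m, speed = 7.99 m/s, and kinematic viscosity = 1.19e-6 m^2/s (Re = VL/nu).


Formula: Re = V * L / nu
Step 1 — V * L = 7.99 * 240.1 = 1918.399 m^2/s
Step 2 — Re = 1918.399 / 1.19e-6 = 1.61e+09

1.61e+09


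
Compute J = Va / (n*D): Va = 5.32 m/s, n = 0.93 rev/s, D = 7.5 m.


Formula: J = Va / (n * D)
Step 1 — n * D = 0.93 * 7.5 = 6.975
Step 2 — J = 5.32 / 6.975 ≈ 0.76272 (5 s.f.)

0.76272


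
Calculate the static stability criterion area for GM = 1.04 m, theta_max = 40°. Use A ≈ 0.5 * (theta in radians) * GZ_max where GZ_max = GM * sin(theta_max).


Formula: GZ_max = GM * sin(theta); Area = 0.5 * theta_rad * GZ_max
Step 1 — GZ_max = 1.04 * sin(40°) = 1.04 * 0.642788 = 0.6685 m
Step 2 — theta_rad = 40 * pi/180 = 0.698132 rad
Step 3 — Area = 0.5 * 0.698132 * 0.6685 ≈ 0.23335 m·rad (5 s.f.)

0.23335 m·rad


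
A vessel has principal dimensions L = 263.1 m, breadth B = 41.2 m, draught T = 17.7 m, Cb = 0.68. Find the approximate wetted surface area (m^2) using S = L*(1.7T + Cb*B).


Formula: S = 1.7*L*T + V/T with V = Cb*L*B*T, i.e. S = L * (1.7*T + Cb*B)
Step 1 — 1.7*T = 1.7 * 17.7 = 30.09 m
Step 2 — Cb*B = 0.68 * 41.2 = 28.016 m
Step 3 — 1.7*T + Cb*B = 30.09 + 28.016 = 58.106 m
Step 4 — S = 263.1 * 58.106 ≈ 15288 m^2 (5 s.f.)

15288 m^2


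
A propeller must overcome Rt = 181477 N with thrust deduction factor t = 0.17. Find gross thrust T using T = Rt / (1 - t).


Formula: T = Rt / (1 - t)
Step 1 — (1 - t) = 1 - 0.17 = 0.83
Step 2 — T = 181477 / 0.83 ≈ 218650 N (5 s.f.)

218650 N


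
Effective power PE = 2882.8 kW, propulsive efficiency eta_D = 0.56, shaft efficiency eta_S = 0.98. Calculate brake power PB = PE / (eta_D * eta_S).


Formula: PB = PE / (eta_D * eta_S)
Step 1 — combined efficiency = eta_D * eta_S = 0.56 * 0.98 = 0.5488
Step 2 — PB = 2882.8 / 0.5488 ≈ 5252.9 kW (5 s.f.)

5252.9 kW


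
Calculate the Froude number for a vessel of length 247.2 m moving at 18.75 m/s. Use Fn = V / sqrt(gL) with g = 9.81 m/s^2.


Formula: Fn = V / sqrt(g * L)
Step 1 — g * L = 9.81 * 247.2 = 2425.032
Step 2 — sqrt(g * L) = sqrt(2425.032) = 49.244614
Step 3 — Fn = 18.75 / 49.244614 ≈ 0.38075 (5 s.f.)

0.38075


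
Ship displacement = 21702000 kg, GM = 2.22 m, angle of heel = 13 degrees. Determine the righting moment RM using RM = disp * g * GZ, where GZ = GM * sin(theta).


Formula: GZ = GM * sin(theta); RM = disp * g * GZ
Step 1 — GZ = 2.22 * sin(13°) = 2.22 * 0.224951 = 0.499391 m
Step 2 — RM = 21702000 * 9.81 * 0.499391 ≈ 106320000 N·m (5 s.f.)

106320000 N·m


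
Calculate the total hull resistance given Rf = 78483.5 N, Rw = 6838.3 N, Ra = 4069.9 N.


Formula: Rt = Rf + Rw + Ra
Substituting: Rt = 78483.5 + 6838.3 + 4069.9
Result: Rt = 89391.7 N

89391.7 N


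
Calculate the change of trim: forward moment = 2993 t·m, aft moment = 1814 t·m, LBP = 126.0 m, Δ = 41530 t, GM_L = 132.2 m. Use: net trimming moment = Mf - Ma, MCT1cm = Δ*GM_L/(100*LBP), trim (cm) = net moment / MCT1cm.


Formula: net trimming moment = Mf - Ma; MCT1cm = Δ*GM_L/(100*LBP); trim = net moment / MCT1cm
Step 1 — net trimming moment = 2993 - 1814 = 1179 t·m
Step 2 — MCT1cm = 41530 * 132.2 / (100 * 126.0) = 435.7354 t·m/cm
Step 3 — trim = 1179 / 435.7354 ≈ 2.7058 cm (5 s.f.)

2.7058 cm


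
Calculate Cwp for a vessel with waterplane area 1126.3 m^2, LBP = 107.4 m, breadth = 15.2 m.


Formula: Cwp = Aw / (L * B)
Step 1 — L * B = 107.4 * 15.2 = 1632.48 m^2
Step 2 — Cwp = 1126.3 / 1632.48 ≈ 0.68993 (5 s.f.)

0.68993


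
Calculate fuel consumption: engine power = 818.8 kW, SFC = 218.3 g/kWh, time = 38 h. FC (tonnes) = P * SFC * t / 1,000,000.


Formula: FC (tonnes) = P * SFC * t / 1,000,000
Step 1 — P * SFC * t = 818.8 * 218.3 * 38 = 6792273.52 g
Step 2 — FC (tonnes) = 6792273.52 / 1,000,000 ≈ 6.7923 tonnes (5 s.f.)

6.7923 tonnes


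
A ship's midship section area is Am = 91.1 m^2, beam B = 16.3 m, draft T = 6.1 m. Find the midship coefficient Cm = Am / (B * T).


Formula: Cm = Am / (B * T)
Step 1 — B * T = 16.3 * 6.1 = 99.43 m^2
Step 2 — Cm = 91.1 / 99.43 ≈ 0.91622 (5 s.f.)

0.91622


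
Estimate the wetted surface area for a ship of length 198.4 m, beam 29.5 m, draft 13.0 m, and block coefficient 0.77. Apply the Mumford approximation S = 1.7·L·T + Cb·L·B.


Formula: S = 1.7*L*T + V/T with V = Cb*L*B*T, i.e. S = L * (1.7*T + Cb*B)
Step 1 — 1.7*T = 1.7 * 13.0 = 22.1 m
Step 2 — Cb*B = 0.77 * 29.5 = 22.715 m
Step 3 — 1.7*T + Cb*B = 22.1 + 22.715 = 44.815 m
Step 4 — S = 198.4 * 44.815 ≈ 8891.3 m^2 (5 s.f.)

8891.3 m^2


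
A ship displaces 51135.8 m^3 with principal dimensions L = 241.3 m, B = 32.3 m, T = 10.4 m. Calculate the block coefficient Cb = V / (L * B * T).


Formula: Cb = V / (L * B * T)
Step 1 — L * B * T = 241.3 * 32.3 * 10.4 = 81057.496 m^3
Step 2 — Cb = 51135.8 / 81057.496 ≈ 0.63086 (5 s.f.)

0.63086


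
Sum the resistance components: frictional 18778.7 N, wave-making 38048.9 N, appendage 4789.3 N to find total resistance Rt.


Formula: Rt = Rf + Rw + Ra
Substituting: Rt = 18778.7 + 38048.9 + 4789.3
Result: Rt = 61616.9 N

61616.9 N


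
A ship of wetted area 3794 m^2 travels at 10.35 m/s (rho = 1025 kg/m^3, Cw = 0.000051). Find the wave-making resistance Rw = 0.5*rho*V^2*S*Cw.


Formula: Rw = 0.5 * rho * V^2 * S * Cw
Step 1 — V^2 = 10.35^2 = 107.1225
Step 2 — 0.5 * rho * V^2 = 0.5 * 1025 * 107.1225 = 54900.28125
Step 3 — Rw = 54900.28125 * 3794 * 0.000051 ≈ 10623 N (5 s.f.)

10623 N


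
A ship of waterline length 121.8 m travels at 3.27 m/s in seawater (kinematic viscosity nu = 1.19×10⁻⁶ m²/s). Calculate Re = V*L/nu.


Formula: Re = V * L / nu
Step 1 — V * L = 3.27 * 121.8 = 398.286 m^2/s
Step 2 — Re = 398.286 / 1.19e-6 = 3.35e+08

3.35e+08


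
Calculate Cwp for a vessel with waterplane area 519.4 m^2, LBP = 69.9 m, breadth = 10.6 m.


Formula: Cwp = Aw / (L * B)
Step 1 — L * B = 69.9 * 10.6 = 740.94 m^2
Step 2 — Cwp = 519.4 / 740.94 ≈ 0.70100 (5 s.f.)

0.70100


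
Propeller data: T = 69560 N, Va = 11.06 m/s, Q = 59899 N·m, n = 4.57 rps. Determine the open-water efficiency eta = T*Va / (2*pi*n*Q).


Formula: eta = T * Va / (2 * pi * n * Q)
Step 1 — numerator = T * Va = 69560 * 11.06 = 769333.6
Step 2 — 2 * pi * n = 2 * pi * 4.57 = 28.714157
Step 3 — denominator = 28.714157 * 59899 = 1719949.29
Step 4 — eta = 769333.6 / 1719949.29 ≈ 0.44730 (5 s.f.)

0.44730


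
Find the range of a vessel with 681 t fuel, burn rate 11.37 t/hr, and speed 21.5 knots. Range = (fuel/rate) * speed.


Formula: endurance = fuel / rate; range = endurance * speed
Step 1 — endurance = 681 / 11.37 = 59.8945 hours
Step 2 — range = 59.8945 * 21.5 ≈ 1287.7 nautical miles (5 s.f.)

1287.7 NM


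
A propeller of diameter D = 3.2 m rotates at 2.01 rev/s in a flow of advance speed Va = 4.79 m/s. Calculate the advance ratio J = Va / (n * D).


Formula: J = Va / (n * D)
Step 1 — n * D = 2.01 * 3.2 = 6.432
Step 2 — J = 4.79 / 6.432 ≈ 0.74471 (5 s.f.)

0.74471


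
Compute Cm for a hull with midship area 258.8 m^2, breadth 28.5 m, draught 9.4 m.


Formula: Cm = Am / (B * T)
Step 1 — B * T = 28.5 * 9.4 = 267.9 m^2
Step 2 — Cm = 258.8 / 267.9 ≈ 0.96603 (5 s.f.)

0.96603


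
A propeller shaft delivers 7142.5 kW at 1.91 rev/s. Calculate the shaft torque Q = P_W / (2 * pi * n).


Formula: Q = P_W / (2 * pi * n)
Step 1 — P_W = 7142.5 kW * 1000 = 7142500.0 W
Step 2 — 2 * pi * n = 2 * pi * 1.91 = 12.000884
Step 3 — Q = 7142500.0 / 12.000884 ≈ 595160 N·m (5 s.f.)

595160 N·m


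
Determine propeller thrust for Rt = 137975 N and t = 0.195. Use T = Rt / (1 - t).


Formula: T = Rt / (1 - t)
Step 1 — (1 - t) = 1 - 0.195 = 0.805
Step 2 — T = 137975 / 0.805 ≈ 171400 N (5 s.f.)

171400 N


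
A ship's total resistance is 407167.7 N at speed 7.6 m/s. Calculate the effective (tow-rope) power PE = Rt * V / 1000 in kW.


Formula: PE = Rt * V / 1000 (kW)
Step 1 — PE (W) = 407167.7 * 7.6 = 3094474.52 W
Step 2 — PE (kW) = 3094474.52 / 1000 ≈ 3094.5 kW (5 s.f.)

3094.5 kW


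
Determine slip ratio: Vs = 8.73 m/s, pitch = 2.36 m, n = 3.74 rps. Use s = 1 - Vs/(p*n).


Formula: s = 1 - Vs / (p * n)
Step 1 — p * n = 2.36 * 3.74 = 8.8264
Step 2 — Vs / (p*n) = 8.73 / 8.8264 = 0.989078 (6 d.p.)
Step 3 — s = 1 - 0.989078 = 0.010922

0.010922


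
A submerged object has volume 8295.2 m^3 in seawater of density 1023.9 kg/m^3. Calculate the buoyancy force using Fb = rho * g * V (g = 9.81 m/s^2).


Formula: Fb = rho * g * V
Substituting: Fb = 1023.9 * 9.81 * 8295.2
Intermediate: 1023.9 * 9.81 = 10044.459
Result: Fb = 10044.459 * 8295.2 ≈ 83321000 N (5 s.f.)

83321000 N


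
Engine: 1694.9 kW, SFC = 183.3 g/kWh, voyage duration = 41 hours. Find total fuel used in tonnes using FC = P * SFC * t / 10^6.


Formula: FC (tonnes) = P * SFC * t / 1,000,000
Step 1 — P * SFC * t = 1694.9 * 183.3 * 41 = 12737681.97 g
Step 2 — FC (tonnes) = 12737681.97 / 1,000,000 ≈ 12.738 tonnes (5 s.f.)

12.738 tonnes


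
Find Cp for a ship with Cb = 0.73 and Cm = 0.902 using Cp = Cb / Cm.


Formula: Cp = Cb / Cm
Substituting: Cp = 0.73 / 0.902
Result: Cp ≈ 0.80931 (5 s.f.)

0.80931


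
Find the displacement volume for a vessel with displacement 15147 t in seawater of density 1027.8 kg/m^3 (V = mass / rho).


Formula: V = mass / rho
Step 1 — convert tonnes to kg: 15147 t * 1000 = 15147000 kg
Step 2 — V = 15147000 / 1027.8 ≈ 14737 m^3 (5 s.f.)

14737 m^3


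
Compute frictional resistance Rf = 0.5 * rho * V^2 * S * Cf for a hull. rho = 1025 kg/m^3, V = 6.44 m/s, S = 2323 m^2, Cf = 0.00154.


Formula: Rf = 0.5 * rho * V^2 * S * Cf
Step 1 — V^2 = 6.44^2 = 41.4736
Step 2 — 0.5 * rho * V^2 = 0.5 * 1025 * 41.4736 = 21255.22
Step 3 — Rf = 21255.22 * 2323 * 0.00154 ≈ 76039 N (5 s.f.)

76039 N


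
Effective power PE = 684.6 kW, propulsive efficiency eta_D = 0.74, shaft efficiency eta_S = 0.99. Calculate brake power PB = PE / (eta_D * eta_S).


Formula: PB = PE / (eta_D * eta_S)
Step 1 — combined efficiency = eta_D * eta_S = 0.74 * 0.99 = 0.7326
Step 2 — PB = 684.6 / 0.7326 ≈ 934.48 kW (5 s.f.)

934.48 kW


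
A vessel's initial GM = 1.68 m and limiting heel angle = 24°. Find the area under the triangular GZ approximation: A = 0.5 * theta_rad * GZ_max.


Formula: GZ_max = GM * sin(theta); Area = 0.5 * theta_rad * GZ_max
Step 1 — GZ_max = 1.68 * sin(24°) = 1.68 * 0.406737 = 0.683318 m
Step 2 — theta_rad = 24 * pi/180 = 0.418879 rad
Step 3 — Area = 0.5 * 0.418879 * 0.683318 ≈ 0.14311 m·rad (5 s.f.)

0.14311 m·rad


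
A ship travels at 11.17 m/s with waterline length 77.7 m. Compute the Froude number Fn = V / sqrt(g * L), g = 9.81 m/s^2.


Formula: Fn = V / sqrt(g * L)
Step 1 — g * L = 9.81 * 77.7 = 762.237
Step 2 — sqrt(g * L) = sqrt(762.237) = 27.60864
Step 3 — Fn = 11.17 / 27.60864 ≈ 0.40458 (5 s.f.)

0.40458


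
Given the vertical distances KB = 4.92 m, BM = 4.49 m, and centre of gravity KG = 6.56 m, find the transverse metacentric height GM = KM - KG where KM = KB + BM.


Formula: GM = KB + BM - KG
Step 1 — KM = KB + BM = 4.92 + 4.49 = 9.41 m
Step 2 — GM = KM - KG = 9.41 - 6.56 = 2.85 m

2.85 m


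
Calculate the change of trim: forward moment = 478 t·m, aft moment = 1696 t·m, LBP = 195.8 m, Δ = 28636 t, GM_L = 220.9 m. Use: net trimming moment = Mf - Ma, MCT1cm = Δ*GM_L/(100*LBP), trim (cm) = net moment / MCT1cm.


Formula: net trimming moment = Mf - Ma; MCT1cm = Δ*GM_L/(100*LBP); trim = net moment / MCT1cm
Step 1 — net trimming moment = 478 - 1696 = -1218 t·m
Step 2 — MCT1cm = 28636 * 220.9 / (100 * 195.8) = 323.0691 t·m/cm
Step 3 — trim = -1218 / 323.0691 ≈ -3.7701 cm (5 s.f.)

-3.7701 cm


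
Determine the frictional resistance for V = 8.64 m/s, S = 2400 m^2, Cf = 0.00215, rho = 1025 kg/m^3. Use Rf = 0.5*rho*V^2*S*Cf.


Formula: Rf = 0.5 * rho * V^2 * S * Cf
Step 1 — V^2 = 8.64^2 = 74.6496
Step 2 — 0.5 * rho * V^2 = 0.5 * 1025 * 74.6496 = 38257.92
Step 3 — Rf = 38257.92 * 2400 * 0.00215 ≈ 197410 N (5 s.f.)

197410 N


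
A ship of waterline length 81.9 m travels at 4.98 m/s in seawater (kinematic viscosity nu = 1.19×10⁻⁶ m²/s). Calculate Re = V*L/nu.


Formula: Re = V * L / nu
Step 1 — V * L = 4.98 * 81.9 = 407.862 m^2/s
Step 2 — Re = 407.862 / 1.19e-6 = 3.43e+08

3.43e+08


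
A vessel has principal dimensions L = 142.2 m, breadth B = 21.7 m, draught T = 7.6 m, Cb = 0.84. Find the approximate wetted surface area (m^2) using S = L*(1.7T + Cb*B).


Formula: S = 1.7*L*T + V/T with V = Cb*L*B*T, i.e. S = L * (1.7*T + Cb*B)
Step 1 — 1.7*T = 1.7 * 7.6 = 12.92 m
Step 2 — Cb*B = 0.84 * 21.7 = 18.228 m
Step 3 — 1.7*T + Cb*B = 12.92 + 18.228 = 31.148 m
Step 4 — S = 142.2 * 31.148 ≈ 4429.2 m^2 (5 s.f.)

4429.2 m^2


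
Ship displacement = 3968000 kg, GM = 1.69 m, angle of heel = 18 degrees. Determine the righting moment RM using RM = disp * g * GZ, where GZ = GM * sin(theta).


Formula: GZ = GM * sin(theta); RM = disp * g * GZ
Step 1 — GZ = 1.69 * sin(18°) = 1.69 * 0.309017 = 0.522239 m
Step 2 — RM = 3968000 * 9.81 * 0.522239 ≈ 20329000 N·m (5 s.f.)

20329000 N·m


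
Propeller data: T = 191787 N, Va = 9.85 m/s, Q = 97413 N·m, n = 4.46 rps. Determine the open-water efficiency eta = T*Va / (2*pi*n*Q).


Formula: eta = T * Va / (2 * pi * n * Q)
Step 1 — numerator = T * Va = 191787 * 9.85 = 1889101.95
Step 2 — 2 * pi * n = 2 * pi * 4.46 = 28.023006
Step 3 — denominator = 28.023006 * 97413 = 2729805.08
Step 4 — eta = 1889101.95 / 2729805.08 ≈ 0.69203 (5 s.f.)

0.69203


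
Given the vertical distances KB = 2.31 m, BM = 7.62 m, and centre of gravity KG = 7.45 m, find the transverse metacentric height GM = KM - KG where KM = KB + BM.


Formula: GM = KB + BM - KG
Step 1 — KM = KB + BM = 2.31 + 7.62 = 9.93 m
Step 2 — GM = KM - KG = 9.93 - 7.45 = 2.48 m

2.48 m


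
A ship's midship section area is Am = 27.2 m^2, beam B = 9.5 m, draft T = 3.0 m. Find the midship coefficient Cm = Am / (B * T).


Formula: Cm = Am / (B * T)
Step 1 — B * T = 9.5 * 3.0 = 28.5 m^2
Step 2 — Cm = 27.2 / 28.5 ≈ 0.95439 (5 s.f.)

0.95439


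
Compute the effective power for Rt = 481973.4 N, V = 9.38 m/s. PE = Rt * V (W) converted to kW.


Formula: PE = Rt * V / 1000 (kW)
Step 1 — PE (W) = 481973.4 * 9.38 = 4520910.492 W
Step 2 — PE (kW) = 4520910.492 / 1000 ≈ 4520.9 kW (5 s.f.)

4520.9 kW


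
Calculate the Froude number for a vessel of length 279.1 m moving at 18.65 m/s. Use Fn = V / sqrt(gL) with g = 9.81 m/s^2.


Formula: Fn = V / sqrt(g * L)
Step 1 — g * L = 9.81 * 279.1 = 2737.971
Step 2 — sqrt(g * L) = sqrt(2737.971) = 52.325625
Step 3 — Fn = 18.65 / 52.325625 ≈ 0.35642 (5 s.f.)

0.35642


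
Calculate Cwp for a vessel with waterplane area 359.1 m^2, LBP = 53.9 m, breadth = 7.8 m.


Formula: Cwp = Aw / (L * B)
Step 1 — L * B = 53.9 * 7.8 = 420.42 m^2
Step 2 — Cwp = 359.1 / 420.42 ≈ 0.85415 (5 s.f.)

0.85415


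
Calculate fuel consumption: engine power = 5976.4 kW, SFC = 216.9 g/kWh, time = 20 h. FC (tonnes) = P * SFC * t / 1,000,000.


Formula: FC (tonnes) = P * SFC * t / 1,000,000
Step 1 — P * SFC * t = 5976.4 * 216.9 * 20 = 25925623.2 g
Step 2 — FC (tonnes) = 25925623.2 / 1,000,000 ≈ 25.926 tonnes (5 s.f.)

25.926 tonnes


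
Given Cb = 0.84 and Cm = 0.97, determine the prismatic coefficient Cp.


Formula: Cp = Cb / Cm
Substituting: Cp = 0.84 / 0.97
Result: Cp ≈ 0.86598 (5 s.f.)

0.86598


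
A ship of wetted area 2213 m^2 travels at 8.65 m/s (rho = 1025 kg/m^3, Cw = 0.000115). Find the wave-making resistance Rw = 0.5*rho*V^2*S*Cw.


Formula: Rw = 0.5 * rho * V^2 * S * Cw
Step 1 — V^2 = 8.65^2 = 74.8225
Step 2 — 0.5 * rho * V^2 = 0.5 * 1025 * 74.8225 = 38346.53125
Step 3 — Rw = 38346.53125 * 2213 * 0.000115 ≈ 9759.0 N (5 s.f.)

9759.0 N


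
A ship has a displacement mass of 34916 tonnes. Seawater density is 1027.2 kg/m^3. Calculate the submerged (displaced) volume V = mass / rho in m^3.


Formula: V = mass / rho
Step 1 — convert tonnes to kg: 34916 t * 1000 = 34916000 kg
Step 2 — V = 34916000 / 1027.2 ≈ 33991 m^3 (5 s.f.)

33991 m^3


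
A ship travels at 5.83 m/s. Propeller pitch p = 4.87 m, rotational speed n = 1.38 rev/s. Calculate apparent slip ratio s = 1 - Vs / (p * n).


Formula: s = 1 - Vs / (p * n)
Step 1 — p * n = 4.87 * 1.38 = 6.7206
Step 2 — Vs / (p*n) = 5.83 / 6.7206 = 0.867482 (6 d.p.)
Step 3 — s = 1 - 0.867482 = 0.132518

0.132518


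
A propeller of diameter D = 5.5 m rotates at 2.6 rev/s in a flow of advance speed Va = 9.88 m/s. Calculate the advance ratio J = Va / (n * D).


Formula: J = Va / (n * D)
Step 1 — n * D = 2.6 * 5.5 = 14.3
Step 2 — J = 9.88 / 14.3 ≈ 0.69091 (5 s.f.)

0.69091


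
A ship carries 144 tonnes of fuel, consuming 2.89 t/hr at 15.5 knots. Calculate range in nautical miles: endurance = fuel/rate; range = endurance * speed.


Formula: endurance = fuel / rate; range = endurance * speed
Step 1 — endurance = 144 / 2.89 = 49.827 hours
Step 2 — range = 49.827 * 15.5 ≈ 772.32 nautical miles (5 s.f.)

772.32 NM


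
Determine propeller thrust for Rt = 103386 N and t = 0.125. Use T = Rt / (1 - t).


Formula: T = Rt / (1 - t)
Step 1 — (1 - t) = 1 - 0.125 = 0.875
Step 2 — T = 103386 / 0.875 ≈ 118160 N (5 s.f.)

118160 N


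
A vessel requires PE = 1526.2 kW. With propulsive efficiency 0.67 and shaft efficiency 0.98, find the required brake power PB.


Formula: PB = PE / (eta_D * eta_S)
Step 1 — combined efficiency = eta_D * eta_S = 0.67 * 0.98 = 0.6566
Step 2 — PB = 1526.2 / 0.6566 ≈ 2324.4 kW (5 s.f.)

2324.4 kW


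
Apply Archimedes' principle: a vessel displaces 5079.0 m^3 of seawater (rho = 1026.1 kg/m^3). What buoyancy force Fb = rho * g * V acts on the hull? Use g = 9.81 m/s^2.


Formula: Fb = rho * g * V
Substituting: Fb = 1026.1 * 9.81 * 5079.0
Intermediate: 1026.1 * 9.81 = 10066.041
Result: Fb = 10066.041 * 5079.0 ≈ 51125000 N (5 s.f.)

51125000 N


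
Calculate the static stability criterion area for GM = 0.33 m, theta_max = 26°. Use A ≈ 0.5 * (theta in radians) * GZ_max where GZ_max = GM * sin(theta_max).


Formula: GZ_max = GM * sin(theta); Area = 0.5 * theta_rad * GZ_max
Step 1 — GZ_max = 0.33 * sin(26°) = 0.33 * 0.438371 = 0.144662 m
Step 2 — theta_rad = 26 * pi/180 = 0.453786 rad
Step 3 — Area = 0.5 * 0.453786 * 0.144662 ≈ 0.032823 m·rad (5 s.f.)

0.032823 m·rad


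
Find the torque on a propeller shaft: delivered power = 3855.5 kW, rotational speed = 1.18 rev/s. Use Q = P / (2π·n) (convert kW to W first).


Formula: Q = P_W / (2 * pi * n)
Step 1 — P_W = 3855.5 kW * 1000 = 3855500.0 W
Step 2 — 2 * pi * n = 2 * pi * 1.18 = 7.414159
Step 3 — Q = 3855500.0 / 7.414159 ≈ 520020 N·m (5 s.f.)

520020 N·m


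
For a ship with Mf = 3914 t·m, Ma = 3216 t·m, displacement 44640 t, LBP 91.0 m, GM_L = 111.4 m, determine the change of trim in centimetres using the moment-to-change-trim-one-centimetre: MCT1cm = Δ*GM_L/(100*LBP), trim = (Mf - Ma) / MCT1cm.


Formula: net trimming moment = Mf - Ma; MCT1cm = Δ*GM_L/(100*LBP); trim = net moment / MCT1cm
Step 1 — net trimming moment = 3914 - 3216 = 698 t·m
Step 2 — MCT1cm = 44640 * 111.4 / (100 * 91.0) = 546.4721 t·m/cm
Step 3 — trim = 698 / 546.4721 ≈ 1.2773 cm (5 s.f.)

1.2773 cm


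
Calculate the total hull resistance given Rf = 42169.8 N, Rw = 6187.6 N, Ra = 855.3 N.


Formula: Rt = Rf + Rw + Ra
Substituting: Rt = 42169.8 + 6187.6 + 855.3
Result: Rt = 49212.7 N

49212.7 N


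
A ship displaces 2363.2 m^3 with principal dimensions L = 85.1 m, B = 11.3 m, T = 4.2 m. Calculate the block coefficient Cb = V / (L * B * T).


Formula: Cb = V / (L * B * T)
Step 1 — L * B * T = 85.1 * 11.3 * 4.2 = 4038.846 m^3
Step 2 — Cb = 2363.2 / 4038.846 ≈ 0.58512 (5 s.f.)

0.58512


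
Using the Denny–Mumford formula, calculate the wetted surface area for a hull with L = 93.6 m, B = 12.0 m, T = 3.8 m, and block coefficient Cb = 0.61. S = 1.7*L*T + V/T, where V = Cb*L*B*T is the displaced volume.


Formula: S = 1.7*L*T + V/T with V = Cb*L*B*T, i.e. S = L * (1.7*T + Cb*B)
Step 1 — 1.7*T = 1.7 * 3.8 = 6.46 m
Step 2 — Cb*B = 0.61 * 12.0 = 7.32 m
Step 3 — 1.7*T + Cb*B = 6.46 + 7.32 = 13.78 m
Step 4 — S = 93.6 * 13.78 ≈ 1289.8 m^2 (5 s.f.)

1289.8 m^2


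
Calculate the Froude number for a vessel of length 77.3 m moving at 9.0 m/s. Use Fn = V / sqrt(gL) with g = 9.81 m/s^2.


Formula: Fn = V / sqrt(g * L)
Step 1 — g * L = 9.81 * 77.3 = 758.313
Step 2 — sqrt(g * L) = sqrt(758.313) = 27.537484
Step 3 — Fn = 9.0 / 27.537484 ≈ 0.32683 (5 s.f.)

0.32683


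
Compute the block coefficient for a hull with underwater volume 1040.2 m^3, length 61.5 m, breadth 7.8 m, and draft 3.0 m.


Formula: Cb = V / (L * B * T)
Step 1 — L * B * T = 61.5 * 7.8 * 3.0 = 1439.1 m^3
Step 2 — Cb = 1040.2 / 1439.1 ≈ 0.72281 (5 s.f.)

0.72281


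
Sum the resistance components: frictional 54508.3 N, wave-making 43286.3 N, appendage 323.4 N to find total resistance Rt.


Formula: Rt = Rf + Rw + Ra
Substituting: Rt = 54508.3 + 43286.3 + 323.4
Result: Rt = 98118.0 N

98118.0 N


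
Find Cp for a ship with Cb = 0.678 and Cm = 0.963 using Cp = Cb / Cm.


Formula: Cp = Cb / Cm
Substituting: Cp = 0.678 / 0.963
Result: Cp ≈ 0.70405 (5 s.f.)

0.70405


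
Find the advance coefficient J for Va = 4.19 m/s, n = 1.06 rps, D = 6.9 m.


Formula: J = Va / (n * D)
Step 1 — n * D = 1.06 * 6.9 = 7.314
Step 2 — J = 4.19 / 7.314 ≈ 0.57287 (5 s.f.)

0.57287


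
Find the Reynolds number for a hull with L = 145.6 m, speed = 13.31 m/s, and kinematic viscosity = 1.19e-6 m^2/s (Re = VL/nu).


Formula: Re = V * L / nu
Step 1 — V * L = 13.31 * 145.6 = 1937.936 m^2/s
Step 2 — Re = 1937.936 / 1.19e-6 = 1.63e+09

1.63e+09


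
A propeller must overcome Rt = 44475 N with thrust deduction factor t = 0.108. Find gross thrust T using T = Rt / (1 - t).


Formula: T = Rt / (1 - t)
Step 1 — (1 - t) = 1 - 0.108 = 0.892
Step 2 — T = 44475 / 0.892 ≈ 49860 N (5 s.f.)

49860 N


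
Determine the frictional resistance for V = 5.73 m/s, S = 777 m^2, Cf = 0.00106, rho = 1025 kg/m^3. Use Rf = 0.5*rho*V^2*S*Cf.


Formula: Rf = 0.5 * rho * V^2 * S * Cf
Step 1 — V^2 = 5.73^2 = 32.8329
Step 2 — 0.5 * rho * V^2 = 0.5 * 1025 * 32.8329 = 16826.86125
Step 3 — Rf = 16826.86125 * 777 * 0.00106 ≈ 13859 N (5 s.f.)

13859 N


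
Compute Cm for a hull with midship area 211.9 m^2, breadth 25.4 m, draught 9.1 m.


Formula: Cm = Am / (B * T)
Step 1 — B * T = 25.4 * 9.1 = 231.14 m^2
Step 2 — Cm = 211.9 / 231.14 ≈ 0.91676 (5 s.f.)

0.91676


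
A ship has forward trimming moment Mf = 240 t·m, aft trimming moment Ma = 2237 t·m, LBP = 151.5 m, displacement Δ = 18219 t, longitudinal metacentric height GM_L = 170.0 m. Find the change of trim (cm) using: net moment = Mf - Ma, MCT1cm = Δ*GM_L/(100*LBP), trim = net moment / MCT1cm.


Formula: net trimming moment = Mf - Ma; MCT1cm = Δ*GM_L/(100*LBP); trim = net moment / MCT1cm
Step 1 — net trimming moment = 240 - 2237 = -1997 t·m
Step 2 — MCT1cm = 18219 * 170.0 / (100 * 151.5) = 204.4376 t·m/cm
Step 3 — trim = -1997 / 204.4376 ≈ -9.7683 cm (5 s.f.)

-9.7683 cm


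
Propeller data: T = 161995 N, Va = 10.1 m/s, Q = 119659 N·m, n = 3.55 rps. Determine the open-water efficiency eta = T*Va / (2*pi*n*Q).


Formula: eta = T * Va / (2 * pi * n * Q)
Step 1 — numerator = T * Va = 161995 * 10.1 = 1636149.5
Step 2 — 2 * pi * n = 2 * pi * 3.55 = 22.305308
Step 3 — denominator = 22.305308 * 119659 = 2669030.85
Step 4 — eta = 1636149.5 / 2669030.85 ≈ 0.61301 (5 s.f.)

0.61301


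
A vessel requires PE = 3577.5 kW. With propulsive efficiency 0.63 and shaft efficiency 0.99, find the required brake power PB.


Formula: PB = PE / (eta_D * eta_S)
Step 1 — combined efficiency = eta_D * eta_S = 0.63 * 0.99 = 0.6237
Step 2 — PB = 3577.5 / 0.6237 ≈ 5735.9 kW (5 s.f.)

5735.9 kW


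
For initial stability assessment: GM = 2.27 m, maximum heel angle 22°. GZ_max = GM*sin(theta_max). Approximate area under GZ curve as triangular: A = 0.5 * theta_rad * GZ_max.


Formula: GZ_max = GM * sin(theta); Area = 0.5 * theta_rad * GZ_max
Step 1 — GZ_max = 2.27 * sin(22°) = 2.27 * 0.374607 = 0.850358 m
Step 2 — theta_rad = 22 * pi/180 = 0.383972 rad
Step 3 — Area = 0.5 * 0.383972 * 0.850358 ≈ 0.16326 m·rad (5 s.f.)

0.16326 m·rad


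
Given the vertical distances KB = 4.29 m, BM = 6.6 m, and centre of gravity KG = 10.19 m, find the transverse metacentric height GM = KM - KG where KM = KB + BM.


Formula: GM = KB + BM - KG
Step 1 — KM = KB + BM = 4.29 + 6.6 = 10.89 m
Step 2 — GM = KM - KG = 10.89 - 10.19 = 0.7 m

0.7 m


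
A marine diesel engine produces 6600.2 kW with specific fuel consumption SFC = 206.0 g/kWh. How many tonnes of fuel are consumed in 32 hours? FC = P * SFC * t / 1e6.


Formula: FC (tonnes) = P * SFC * t / 1,000,000
Step 1 — P * SFC * t = 6600.2 * 206.0 * 32 = 43508518.4 g
Step 2 — FC (tonnes) = 43508518.4 / 1,000,000 ≈ 43.509 tonnes (5 s.f.)

43.509 tonnes


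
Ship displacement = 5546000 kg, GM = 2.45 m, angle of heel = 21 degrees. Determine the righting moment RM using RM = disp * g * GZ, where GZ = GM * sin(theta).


Formula: GZ = GM * sin(theta); RM = disp * g * GZ
Step 1 — GZ = 2.45 * sin(21°) = 2.45 * 0.358368 = 0.878002 m
Step 2 — RM = 5546000 * 9.81 * 0.878002 ≈ 47769000 N·m (5 s.f.)

47769000 N·m


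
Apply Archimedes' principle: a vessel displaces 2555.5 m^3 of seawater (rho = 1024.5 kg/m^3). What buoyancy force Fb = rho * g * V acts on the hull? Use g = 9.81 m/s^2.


Formula: Fb = rho * g * V
Substituting: Fb = 1024.5 * 9.81 * 2555.5
Intermediate: 1024.5 * 9.81 = 10050.345
Result: Fb = 10050.345 * 2555.5 ≈ 25684000 N (5 s.f.)

25684000 N


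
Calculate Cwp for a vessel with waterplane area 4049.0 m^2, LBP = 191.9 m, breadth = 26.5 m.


Formula: Cwp = Aw / (L * B)
Step 1 — L * B = 191.9 * 26.5 = 5085.35 m^2
Step 2 — Cwp = 4049.0 / 5085.35 ≈ 0.79621 (5 s.f.)

0.79621


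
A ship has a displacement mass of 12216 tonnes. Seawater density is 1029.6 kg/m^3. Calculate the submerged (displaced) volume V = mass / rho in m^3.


Formula: V = mass / rho
Step 1 — convert tonnes to kg: 12216 t * 1000 = 12216000 kg
Step 2 — V = 12216000 / 1029.6 ≈ 11865 m^3 (5 s.f.)

11865 m^3


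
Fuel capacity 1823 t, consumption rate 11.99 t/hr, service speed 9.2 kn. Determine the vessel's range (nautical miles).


Formula: endurance = fuel / rate; range = endurance * speed
Step 1 — endurance = 1823 / 11.99 = 152.0434 hours
Step 2 — range = 152.0434 * 9.2 ≈ 1398.8 nautical miles (5 s.f.)

1398.8 NM


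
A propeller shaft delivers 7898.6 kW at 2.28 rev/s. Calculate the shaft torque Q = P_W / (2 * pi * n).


Formula: Q = P_W / (2 * pi * n)
Step 1 — P_W = 7898.6 kW * 1000 = 7898600.0 W
Step 2 — 2 * pi * n = 2 * pi * 2.28 = 14.325663
Step 3 — Q = 7898600.0 / 14.325663 ≈ 551360 N·m (5 s.f.)

551360 N·m


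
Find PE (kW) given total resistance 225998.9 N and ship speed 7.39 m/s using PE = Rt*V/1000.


Formula: PE = Rt * V / 1000 (kW)
Step 1 — PE (W) = 225998.9 * 7.39 = 1670131.871 W
Step 2 — PE (kW) = 1670131.871 / 1000 ≈ 1670.1 kW (5 s.f.)

1670.1 kW


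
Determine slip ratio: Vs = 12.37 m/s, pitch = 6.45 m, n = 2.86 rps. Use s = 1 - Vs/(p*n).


Formula: s = 1 - Vs / (p * n)
Step 1 — p * n = 6.45 * 2.86 = 18.447
Step 2 — Vs / (p*n) = 12.37 / 18.447 = 0.67057 (6 d.p.)
Step 3 — s = 1 - 0.67057 = 0.32943

0.32943


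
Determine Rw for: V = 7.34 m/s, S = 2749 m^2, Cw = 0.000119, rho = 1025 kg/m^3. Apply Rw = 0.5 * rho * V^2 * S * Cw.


Formula: Rw = 0.5 * rho * V^2 * S * Cw
Step 1 — V^2 = 7.34^2 = 53.8756
Step 2 — 0.5 * rho * V^2 = 0.5 * 1025 * 53.8756 = 27611.245
Step 3 — Rw = 27611.245 * 2749 * 0.000119 ≈ 9032.5 N (5 s.f.)

9032.5 N


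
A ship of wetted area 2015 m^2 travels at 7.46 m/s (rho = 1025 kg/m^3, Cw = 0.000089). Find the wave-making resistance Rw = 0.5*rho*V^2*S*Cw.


Formula: Rw = 0.5 * rho * V^2 * S * Cw
Step 1 — V^2 = 7.46^2 = 55.6516
Step 2 — 0.5 * rho * V^2 = 0.5 * 1025 * 55.6516 = 28521.445
Step 3 — Rw = 28521.445 * 2015 * 0.000089 ≈ 5114.9 N (5 s.f.)

5114.9 N


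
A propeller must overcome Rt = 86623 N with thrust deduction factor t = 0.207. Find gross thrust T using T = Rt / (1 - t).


Formula: T = Rt / (1 - t)
Step 1 — (1 - t) = 1 - 0.207 = 0.793
Step 2 — T = 86623 / 0.793 ≈ 109230 N (5 s.f.)

109230 N


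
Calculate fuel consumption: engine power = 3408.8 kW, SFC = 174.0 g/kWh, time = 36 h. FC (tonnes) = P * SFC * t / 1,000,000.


Formula: FC (tonnes) = P * SFC * t / 1,000,000
Step 1 — P * SFC * t = 3408.8 * 174.0 * 36 = 21352723.2 g
Step 2 — FC (tonnes) = 21352723.2 / 1,000,000 ≈ 21.353 tonnes (5 s.f.)

21.353 tonnes


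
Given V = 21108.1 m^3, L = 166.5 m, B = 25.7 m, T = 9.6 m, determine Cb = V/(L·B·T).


Formula: Cb = V / (L * B * T)
Step 1 — L * B * T = 166.5 * 25.7 * 9.6 = 41078.88 m^3
Step 2 — Cb = 21108.1 / 41078.88 ≈ 0.51384 (5 s.f.)

0.51384


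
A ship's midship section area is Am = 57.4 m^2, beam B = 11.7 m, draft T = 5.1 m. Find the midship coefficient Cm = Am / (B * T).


Formula: Cm = Am / (B * T)
Step 1 — B * T = 11.7 * 5.1 = 59.67 m^2
Step 2 — Cm = 57.4 / 59.67 ≈ 0.96196 (5 s.f.)

0.96196


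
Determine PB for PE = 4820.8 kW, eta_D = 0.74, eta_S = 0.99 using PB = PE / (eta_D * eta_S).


Formula: PB = PE / (eta_D * eta_S)
Step 1 — combined efficiency = eta_D * eta_S = 0.74 * 0.99 = 0.7326
Step 2 — PB = 4820.8 / 0.7326 ≈ 6580.4 kW (5 s.f.)

6580.4 kW


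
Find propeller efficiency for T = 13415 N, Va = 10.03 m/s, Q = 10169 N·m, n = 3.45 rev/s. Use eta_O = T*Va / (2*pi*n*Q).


Formula: eta = T * Va / (2 * pi * n * Q)
Step 1 — numerator = T * Va = 13415 * 10.03 = 134552.45
Step 2 — 2 * pi * n = 2 * pi * 3.45 = 21.676989
Step 3 — denominator = 21.676989 * 10169 = 220433.3
Step 4 — eta = 134552.45 / 220433.3 ≈ 0.61040 (5 s.f.)

0.61040
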